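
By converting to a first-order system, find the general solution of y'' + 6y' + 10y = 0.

y(t) = K_1e^(-3t)cos(t) + K_2e^(-3t)sin(t)

Let x_1 = y, x_2 = y'. Then x_1' = x_2 and x_2' = -10x_1 - 6x_2.
A = [[0,1],[-10,-6]]; det(A-λI) = λ^2 + 6λ + 10.
Eigenvalues λ = -3 ± i.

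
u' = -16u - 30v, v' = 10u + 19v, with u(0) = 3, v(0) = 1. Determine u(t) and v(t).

Coefficient matrix A = [[-16, -30], [10, 19]].
Characteristic polynomial det(A - λI) = λ^2 - 3λ - 4 = 0.
Eigenvalues λ = 4, -1.
For λ=4: (A-λI) row 1 is [-20, -30], so an eigenvector is (-3, 2).
For λ=-1: (A-λI) row 1 is [-15, -30], so an eigenvector is (-2, 1).
General solution: c_1e^(4t)(-3,2) + c_2e^(-t)(-2,1).
Applying u(0)=3, v(0)=1 gives c_1=5, c_2=-9.

u(t) = -15e^(4t) + 18e^(-t), v(t) = 10e^(4t) - 9e^(-t)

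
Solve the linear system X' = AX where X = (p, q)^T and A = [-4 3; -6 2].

Coefficient matrix A = [[-4, 3], [-6, 2]].
Characteristic polynomial det(A - λI) = λ^2 + 2λ + 10 = 0.
Eigenvalues λ = -1 ± 3i (complex conjugate pair).
For λ=-1+3i: an eigenvector is (-1,-1) - i(0,1) = (-1, -1 - i).
A real fundamental pair from Re and Im of e^((-1+3i)t)v: X_1 = e^(-t)(cos(3t)·(-1,-1) + sin(3t)·(0,1)), X_2 = e^(-t)(sin(3t)·(-1,-1) - cos(3t)·(0,1)).
General solution: K_1X_1 + K_2X_2.

p(t) = -K_1e^(-t)cos(3t) - K_2e^(-t)sin(3t), q(t) = K_1e^(-t)sin(3t) - K_1e^(-t)cos(3t) - K_2e^(-t)sin(3t) - K_2e^(-t)cos(3t)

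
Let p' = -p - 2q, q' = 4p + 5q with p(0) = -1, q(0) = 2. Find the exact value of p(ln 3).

-27

A = [[-1,-2],[4,5]]; eigenvalues λ = 1, 3.
Eigenvectors: (-1,1) for λ=1, (-1,2) for λ=3.
From the initial condition, c_1 = 0, c_2 = 1.
p(ln 3) = (0)(3^1)(-1) + (1)(3^3)(-1) = -27.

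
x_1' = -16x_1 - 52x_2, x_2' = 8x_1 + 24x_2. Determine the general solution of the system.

x_1(t) = -3K_1e^(4t)sin(4t) - 2K_1e^(4t)cos(4t) - 2K_2e^(4t)sin(4t) + 3K_2e^(4t)cos(4t), x_2(t) = K_1e^(4t)sin(4t) + K_1e^(4t)cos(4t) + K_2e^(4t)sin(4t) - K_2e^(4t)cos(4t)

Coefficient matrix A = [[-16, -52], [8, 24]].
Characteristic polynomial det(A - λI) = λ^2 - 8λ + 32 = 0.
Eigenvalues λ = 4 ± 4i (complex conjugate pair).
For λ=4+4i: an eigenvector is (-2,1) - i(-3,1) = (-2 + 3i, 1 - i).
A real fundamental pair from Re and Im of e^((4+4i)t)v: X_1 = e^(4t)(cos(4t)·(-2,1) + sin(4t)·(-3,1)), X_2 = e^(4t)(sin(4t)·(-2,1) - cos(4t)·(-3,1)).
General solution: K_1X_1 + K_2X_2.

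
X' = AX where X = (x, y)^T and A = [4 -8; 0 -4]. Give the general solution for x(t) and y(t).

Coefficient matrix A = [[4, -8], [0, -4]].
Characteristic polynomial det(A - λI) = λ^2 - 16 = 0.
Eigenvalues λ = -4, 4.
For λ=-4: (A-λI) row 1 is [8, -8], so an eigenvector is (1, 1).
For λ=4: (A-λI) row 1 is [0, -8], so an eigenvector is (-1, 0).
General solution: c_1e^(-4t)(1,1) + c_2e^(4t)(-1,0).

x(t) = c_1e^(-4t) - c_2e^(4t), y(t) = c_1e^(-4t)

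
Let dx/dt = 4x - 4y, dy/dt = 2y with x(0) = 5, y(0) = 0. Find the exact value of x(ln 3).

405

A = [[4,-4],[0,2]]; eigenvalues λ = 4, 2.
Eigenvectors: (1,0) for λ=4, (-2,-1) for λ=2.
From the initial condition, c_1 = 5, c_2 = 0.
x(ln 3) = (5)(3^4)(1) + (0)(3^2)(-2) = 405.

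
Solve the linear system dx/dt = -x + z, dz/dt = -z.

x(t) = K_1e^(-t) + K_2te^(-t) + 3K_2e^(-t), z(t) = K_2e^(-t)

Coefficient matrix A = [[-1, 1], [0, -1]].
Characteristic polynomial det(A - λI) = λ^2 + 2λ + 1 = 0.
Single eigenvalue λ = -1 with algebraic multiplicity 2.
Eigenvector v = (1,0); generalized eigenvector w with (A-λI)w=v is (3,1).
General solution: e^(-t)[K_1·v + K_2·(t·v + w)].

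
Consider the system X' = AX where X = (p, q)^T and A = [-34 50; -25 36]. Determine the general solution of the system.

Coefficient matrix A = [[-34, 50], [-25, 36]].
Characteristic polynomial det(A - λI) = λ^2 - 2λ + 26 = 0.
Eigenvalues λ = 1 ± 5i (complex conjugate pair).
For λ=1+5i: an eigenvector is (-3,-2) - i(1,1) = (-3 - i, -2 - i).
A real fundamental pair from Re and Im of e^((1+5i)t)v: X_1 = e^(t)(cos(5t)·(-3,-2) + sin(5t)·(1,1)), X_2 = e^(t)(sin(5t)·(-3,-2) - cos(5t)·(1,1)).
General solution: c_1X_1 + c_2X_2.

p(t) = c_1e^(t)sin(5t) - 3c_1e^(t)cos(5t) - 3c_2e^(t)sin(5t) - c_2e^(t)cos(5t), q(t) = c_1e^(t)sin(5t) - 2c_1e^(t)cos(5t) - 2c_2e^(t)sin(5t) - c_2e^(t)cos(5t)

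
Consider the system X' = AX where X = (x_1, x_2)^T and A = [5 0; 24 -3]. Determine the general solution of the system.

Coefficient matrix A = [[5, 0], [24, -3]].
Characteristic polynomial det(A - λI) = λ^2 - 2λ - 15 = 0.
Eigenvalues λ = -3, 5.
For λ=-3: (A-λI) row 1 is [8, 0], so an eigenvector is (0, 1).
For λ=5: (A-λI) row 2 is [24, -8], so an eigenvector is (1, 3).
General solution: C_1e^(-3t)(0,1) + C_2e^(5t)(1,3).

x_1(t) = C_2e^(5t), x_2(t) = C_1e^(-3t) + 3C_2e^(5t)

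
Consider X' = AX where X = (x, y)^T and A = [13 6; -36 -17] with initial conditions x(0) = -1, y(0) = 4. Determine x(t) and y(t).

Coefficient matrix A = [[13, 6], [-36, -17]].
Characteristic polynomial det(A - λI) = λ^2 + 4λ - 5 = 0.
Eigenvalues λ = 1, -5.
For λ=1: (A-λI) row 1 is [12, 6], so an eigenvector is (-1, 2).
For λ=-5: (A-λI) row 1 is [18, 6], so an eigenvector is (-1, 3).
General solution: c_1e^(t)(-1,2) + c_2e^(-5t)(-1,3).
Applying x(0)=-1, y(0)=4 gives c_1=-1, c_2=2.

x(t) = e^(t) - 2e^(-5t), y(t) = -2e^(t) + 6e^(-5t)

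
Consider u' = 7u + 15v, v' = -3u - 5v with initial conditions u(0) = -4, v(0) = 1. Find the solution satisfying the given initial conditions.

u(t) = -3e^(t)sin(3t) - 4e^(t)cos(3t), v(t) = 2e^(t)sin(3t) + e^(t)cos(3t)

Coefficient matrix A = [[7, 15], [-3, -5]].
Characteristic polynomial det(A - λI) = λ^2 - 2λ + 10 = 0.
Eigenvalues λ = 1 ± 3i (complex conjugate pair).
For λ=1+3i: an eigenvector is (-2,1) - i(1,0) = (-2 - i, 1).
A real fundamental pair from Re and Im of e^((1+3i)t)v: X_1 = e^(t)(cos(3t)·(-2,1) + sin(3t)·(1,0)), X_2 = e^(t)(sin(3t)·(-2,1) - cos(3t)·(1,0)).
General solution: K_1X_1 + K_2X_2.
Applying u(0)=-4, v(0)=1 gives K_1=1, K_2=2.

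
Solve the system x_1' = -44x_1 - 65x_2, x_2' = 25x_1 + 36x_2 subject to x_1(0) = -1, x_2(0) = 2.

x_1(t) = -18e^(-4t)sin(5t) - e^(-4t)cos(5t), x_2(t) = 11e^(-4t)sin(5t) + 2e^(-4t)cos(5t)

Coefficient matrix A = [[-44, -65], [25, 36]].
Characteristic polynomial det(A - λI) = λ^2 + 8λ + 41 = 0.
Eigenvalues λ = -4 ± 5i (complex conjugate pair).
For λ=-4+5i: an eigenvector is (3,-2) - i(2,-1) = (3 - 2i, -2 + i).
A real fundamental pair from Re and Im of e^((-4+5i)t)v: X_1 = e^(-4t)(cos(5t)·(3,-2) + sin(5t)·(2,-1)), X_2 = e^(-4t)(sin(5t)·(3,-2) - cos(5t)·(2,-1)).
General solution: c_1X_1 + c_2X_2.
Applying x_1(0)=-1, x_2(0)=2 gives c_1=-3, c_2=-4.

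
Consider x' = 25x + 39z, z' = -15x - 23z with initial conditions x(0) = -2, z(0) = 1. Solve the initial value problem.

x(t) = -3e^(t)sin(3t) - 2e^(t)cos(3t), z(t) = 2e^(t)sin(3t) + e^(t)cos(3t)

Coefficient matrix A = [[25, 39], [-15, -23]].
Characteristic polynomial det(A - λI) = λ^2 - 2λ + 10 = 0.
Eigenvalues λ = 1 ± 3i (complex conjugate pair).
For λ=1+3i: an eigenvector is (-2,1) - i(-3,2) = (-2 + 3i, 1 - 2i).
A real fundamental pair from Re and Im of e^((1+3i)t)v: X_1 = e^(t)(cos(3t)·(-2,1) + sin(3t)·(-3,2)), X_2 = e^(t)(sin(3t)·(-2,1) - cos(3t)·(-3,2)).
General solution: C_1X_1 + C_2X_2.
Applying x(0)=-2, z(0)=1 gives C_1=1, C_2=0.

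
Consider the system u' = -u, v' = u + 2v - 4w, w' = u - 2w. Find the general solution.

u(t) = K_2e^(-t), v(t) = K_1e^(2t) + K_2e^(-t) + K_3e^(-2t), w(t) = K_2e^(-t) + K_3e^(-2t)

Coefficient matrix A = [[-1, 0, 0], [1, 2, -4], [1, 0, -2]].
det(A - λI) = 0 gives eigenvalues λ = 2, -1, -2.
For λ=2: eigenvector (0,1,0).
For λ=-1: eigenvector (1,1,1).
For λ=-2: eigenvector (0,1,1).
General solution: K_1e^(2t)(0,1,0) + K_2e^(-t)(1,1,1) + K_3e^(-2t)(0,1,1).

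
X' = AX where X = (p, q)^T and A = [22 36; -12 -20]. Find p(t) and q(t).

Coefficient matrix A = [[22, 36], [-12, -20]].
Characteristic polynomial det(A - λI) = λ^2 - 2λ - 8 = 0.
Eigenvalues λ = 4, -2.
For λ=4: (A-λI) row 1 is [18, 36], so an eigenvector is (2, -1).
For λ=-2: (A-λI) row 1 is [24, 36], so an eigenvector is (3, -2).
General solution: C_1e^(4t)(2,-1) + C_2e^(-2t)(3,-2).

p(t) = 2C_1e^(4t) + 3C_2e^(-2t), q(t) = -C_1e^(4t) - 2C_2e^(-2t)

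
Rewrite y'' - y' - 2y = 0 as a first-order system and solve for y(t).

y(t) = C_1e^(-t) + C_2e^(2t)

Let x_1 = y, x_2 = y'. Then x_1' = x_2 and x_2' = 2x_1 + x_2.
A = [[0,1],[2,1]]; det(A-λI) = λ^2 - λ - 2.
Eigenvalues λ = -1, 2 with eigenvectors (1,-1), (1,2).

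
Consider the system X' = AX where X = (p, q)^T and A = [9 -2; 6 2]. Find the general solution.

p(t) = 2C_1e^(6t) + C_2e^(5t), q(t) = 3C_1e^(6t) + 2C_2e^(5t)

Coefficient matrix A = [[9, -2], [6, 2]].
Characteristic polynomial det(A - λI) = λ^2 - 11λ + 30 = 0.
Eigenvalues λ = 6, 5.
For λ=6: (A-λI) row 1 is [3, -2], so an eigenvector is (2, 3).
For λ=5: (A-λI) row 1 is [4, -2], so an eigenvector is (1, 2).
General solution: C_1e^(6t)(2,3) + C_2e^(5t)(1,2).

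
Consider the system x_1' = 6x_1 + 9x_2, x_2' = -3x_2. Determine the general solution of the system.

Coefficient matrix A = [[6, 9], [0, -3]].
Characteristic polynomial det(A - λI) = λ^2 - 3λ - 18 = 0.
Eigenvalues λ = 6, -3.
For λ=6: (A-λI) row 1 is [0, 9], so an eigenvector is (-1, 0).
For λ=-3: (A-λI) row 1 is [9, 9], so an eigenvector is (-1, 1).
General solution: c_1e^(6t)(-1,0) + c_2e^(-3t)(-1,1).

x_1(t) = -c_1e^(6t) - c_2e^(-3t), x_2(t) = c_2e^(-3t)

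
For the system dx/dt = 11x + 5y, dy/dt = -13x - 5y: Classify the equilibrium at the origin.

A = [[11,5],[-13,-5]]; det(A-λI) = λ^2 - 6λ + 10.
λ = 3 ± i: positive real part.

unstable spiral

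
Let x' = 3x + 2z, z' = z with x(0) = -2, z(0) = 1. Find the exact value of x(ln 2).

-10

A = [[3,2],[0,1]]; eigenvalues λ = 3, 1.
Eigenvectors: (1,0) for λ=3, (1,-1) for λ=1.
From the initial condition, c_1 = -1, c_2 = -1.
x(ln 2) = (-1)(2^3)(1) + (-1)(2^1)(1) = -10.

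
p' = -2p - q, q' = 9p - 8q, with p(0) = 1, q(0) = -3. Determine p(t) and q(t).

Coefficient matrix A = [[-2, -1], [9, -8]].
Characteristic polynomial det(A - λI) = λ^2 + 10λ + 25 = 0.
Single eigenvalue λ = -5 with algebraic multiplicity 2.
Eigenvector v = (-1,-3); generalized eigenvector w with (A-λI)w=v is (-1,-2).
General solution: e^(-5t)[c_1·v + c_2·(t·v + w)].
Applying p(0)=1, q(0)=-3 gives c_1=5, c_2=-6.

p(t) = 6te^(-5t) + e^(-5t), q(t) = 18te^(-5t) - 3e^(-5t)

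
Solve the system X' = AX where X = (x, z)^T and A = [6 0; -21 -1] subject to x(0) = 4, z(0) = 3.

x(t) = 4e^(6t), z(t) = -12e^(6t) + 15e^(-t)

Coefficient matrix A = [[6, 0], [-21, -1]].
Characteristic polynomial det(A - λI) = λ^2 - 5λ - 6 = 0.
Eigenvalues λ = 6, -1.
For λ=6: (A-λI) row 2 is [-21, -7], so an eigenvector is (-1, 3).
For λ=-1: (A-λI) row 1 is [7, 0], so an eigenvector is (0, 1).
General solution: K_1e^(6t)(-1,3) + K_2e^(-t)(0,1).
Applying x(0)=4, z(0)=3 gives K_1=-4, K_2=15.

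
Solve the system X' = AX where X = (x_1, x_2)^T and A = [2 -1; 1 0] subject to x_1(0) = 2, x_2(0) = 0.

Coefficient matrix A = [[2, -1], [1, 0]].
Characteristic polynomial det(A - λI) = λ^2 - 2λ + 1 = 0.
Single eigenvalue λ = 1 with algebraic multiplicity 2.
Eigenvector v = (-1,-1); generalized eigenvector w with (A-λI)w=v is (-2,-1).
General solution: e^(t)[C_1·v + C_2·(t·v + w)].
Applying x_1(0)=2, x_2(0)=0 gives C_1=2, C_2=-2.

x_1(t) = 2te^(t) + 2e^(t), x_2(t) = 2te^(t)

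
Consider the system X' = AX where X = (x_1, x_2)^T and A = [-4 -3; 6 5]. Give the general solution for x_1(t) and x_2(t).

x_1(t) = -c_1e^(-t) + c_2e^(2t), x_2(t) = c_1e^(-t) - 2c_2e^(2t)

Coefficient matrix A = [[-4, -3], [6, 5]].
Characteristic polynomial det(A - λI) = λ^2 - λ - 2 = 0.
Eigenvalues λ = -1, 2.
For λ=-1: (A-λI) row 1 is [-3, -3], so an eigenvector is (-1, 1).
For λ=2: (A-λI) row 1 is [-6, -3], so an eigenvector is (1, -2).
General solution: c_1e^(-t)(-1,1) + c_2e^(2t)(1,-2).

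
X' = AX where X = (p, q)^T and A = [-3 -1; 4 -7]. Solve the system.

Coefficient matrix A = [[-3, -1], [4, -7]].
Characteristic polynomial det(A - λI) = λ^2 + 10λ + 25 = 0.
Single eigenvalue λ = -5 with algebraic multiplicity 2.
Eigenvector v = (1,2); generalized eigenvector w with (A-λI)w=v is (2,3).
General solution: e^(-5t)[c_1·v + c_2·(t·v + w)].

p(t) = c_1e^(-5t) + c_2te^(-5t) + 2c_2e^(-5t), q(t) = 2c_1e^(-5t) + 2c_2te^(-5t) + 3c_2e^(-5t)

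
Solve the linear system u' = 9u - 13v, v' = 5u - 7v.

u(t) = 2c_1e^(t)sin(t) - 3c_1e^(t)cos(t) - 3c_2e^(t)sin(t) - 2c_2e^(t)cos(t), v(t) = c_1e^(t)sin(t) - 2c_1e^(t)cos(t) - 2c_2e^(t)sin(t) - c_2e^(t)cos(t)

Coefficient matrix A = [[9, -13], [5, -7]].
Characteristic polynomial det(A - λI) = λ^2 - 2λ + 2 = 0.
Eigenvalues λ = 1 ± i (complex conjugate pair).
For λ=1+i: an eigenvector is (-3,-2) - i(2,1) = (-3 - 2i, -2 - i).
A real fundamental pair from Re and Im of e^((1+i)t)v: X_1 = e^(t)(cos(t)·(-3,-2) + sin(t)·(2,1)), X_2 = e^(t)(sin(t)·(-3,-2) - cos(t)·(2,1)).
General solution: c_1X_1 + c_2X_2.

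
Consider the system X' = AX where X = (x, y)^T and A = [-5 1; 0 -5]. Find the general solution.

x(t) = C_1e^(-5t) + C_2te^(-5t) - C_2e^(-5t), y(t) = C_2e^(-5t)

Coefficient matrix A = [[-5, 1], [0, -5]].
Characteristic polynomial det(A - λI) = λ^2 + 10λ + 25 = 0.
Single eigenvalue λ = -5 with algebraic multiplicity 2.
Eigenvector v = (1,0); generalized eigenvector w with (A-λI)w=v is (-1,1).
General solution: e^(-5t)[C_1·v + C_2·(t·v + w)].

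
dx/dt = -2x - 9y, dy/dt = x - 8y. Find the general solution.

x(t) = -3K_1e^(-5t) - 3K_2te^(-5t) + 2K_2e^(-5t), y(t) = -K_1e^(-5t) - K_2te^(-5t) + K_2e^(-5t)

Coefficient matrix A = [[-2, -9], [1, -8]].
Characteristic polynomial det(A - λI) = λ^2 + 10λ + 25 = 0.
Single eigenvalue λ = -5 with algebraic multiplicity 2.
Eigenvector v = (-3,-1); generalized eigenvector w with (A-λI)w=v is (2,1).
General solution: e^(-5t)[K_1·v + K_2·(t·v + w)].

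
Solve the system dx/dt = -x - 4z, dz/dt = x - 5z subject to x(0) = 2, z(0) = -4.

x(t) = 20te^(-3t) + 2e^(-3t), z(t) = 10te^(-3t) - 4e^(-3t)

Coefficient matrix A = [[-1, -4], [1, -5]].
Characteristic polynomial det(A - λI) = λ^2 + 6λ + 9 = 0.
Single eigenvalue λ = -3 with algebraic multiplicity 2.
Eigenvector v = (2,1); generalized eigenvector w with (A-λI)w=v is (3,1).
General solution: e^(-3t)[c_1·v + c_2·(t·v + w)].
Applying x(0)=2, z(0)=-4 gives c_1=-14, c_2=10.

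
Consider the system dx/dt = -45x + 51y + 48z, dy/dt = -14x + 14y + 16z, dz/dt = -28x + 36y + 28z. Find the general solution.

Coefficient matrix A = [[-45, 51, 48], [-14, 14, 16], [-28, 36, 28]].
det(A - λI) = 0 gives eigenvalues λ = -3, -4, 4.
For λ=-3: eigenvector (7,2,4).
For λ=-4: eigenvector (-6,-2,-3).
For λ=4: eigenvector (3,1,2).
General solution: c_1e^(-3t)(7,2,4) + c_2e^(-4t)(-6,-2,-3) + c_3e^(4t)(3,1,2).

x(t) = 7c_1e^(-3t) - 6c_2e^(-4t) + 3c_3e^(4t), y(t) = 2c_1e^(-3t) - 2c_2e^(-4t) + c_3e^(4t), z(t) = 4c_1e^(-3t) - 3c_2e^(-4t) + 2c_3e^(4t)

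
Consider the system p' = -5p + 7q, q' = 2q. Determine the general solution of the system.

Coefficient matrix A = [[-5, 7], [0, 2]].
Characteristic polynomial det(A - λI) = λ^2 + 3λ - 10 = 0.
Eigenvalues λ = 2, -5.
For λ=2: (A-λI) row 1 is [-7, 7], so an eigenvector is (1, 1).
For λ=-5: (A-λI) row 1 is [0, 7], so an eigenvector is (-1, 0).
General solution: K_1e^(2t)(1,1) + K_2e^(-5t)(-1,0).

p(t) = K_1e^(2t) - K_2e^(-5t), q(t) = K_1e^(2t)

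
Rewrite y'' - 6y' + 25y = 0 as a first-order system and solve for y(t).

Let x_1 = y, x_2 = y'. Then x_1' = x_2 and x_2' = -25x_1 + 6x_2.
A = [[0,1],[-25,6]]; det(A-λI) = λ^2 - 6λ + 25.
Eigenvalues λ = 3 ± 4i.

y(t) = C_1e^(3t)cos(4t) + C_2e^(3t)sin(4t)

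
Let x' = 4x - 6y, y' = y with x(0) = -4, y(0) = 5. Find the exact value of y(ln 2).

10

A = [[4,-6],[0,1]]; eigenvalues λ = 4, 1.
Eigenvectors: (-1,0) for λ=4, (-2,-1) for λ=1.
From the initial condition, c_1 = 14, c_2 = -5.
y(ln 2) = (14)(2^4)(0) + (-5)(2^1)(-1) = 10.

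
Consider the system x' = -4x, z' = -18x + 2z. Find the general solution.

x(t) = -C_2e^(-4t), z(t) = -C_1e^(2t) - 3C_2e^(-4t)

Coefficient matrix A = [[-4, 0], [-18, 2]].
Characteristic polynomial det(A - λI) = λ^2 + 2λ - 8 = 0.
Eigenvalues λ = 2, -4.
For λ=2: (A-λI) row 1 is [-6, 0], so an eigenvector is (0, -1).
For λ=-4: (A-λI) row 2 is [-18, 6], so an eigenvector is (-1, -3).
General solution: C_1e^(2t)(0,-1) + C_2e^(-4t)(-1,-3).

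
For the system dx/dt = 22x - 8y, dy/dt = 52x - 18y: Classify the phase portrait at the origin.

unstable spiral

A = [[22,-8],[52,-18]]; det(A-λI) = λ^2 - 4λ + 20.
λ = 2 ± 4i: positive real part.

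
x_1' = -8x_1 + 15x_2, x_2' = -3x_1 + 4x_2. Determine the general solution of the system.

x_1(t) = -c_1e^(-2t)sin(3t) - 2c_1e^(-2t)cos(3t) - 2c_2e^(-2t)sin(3t) + c_2e^(-2t)cos(3t), x_2(t) = -c_1e^(-2t)cos(3t) - c_2e^(-2t)sin(3t)

Coefficient matrix A = [[-8, 15], [-3, 4]].
Characteristic polynomial det(A - λI) = λ^2 + 4λ + 13 = 0.
Eigenvalues λ = -2 ± 3i (complex conjugate pair).
For λ=-2+3i: an eigenvector is (-2,-1) - i(-1,0) = (-2 + i, -1).
A real fundamental pair from Re and Im of e^((-2+3i)t)v: X_1 = e^(-2t)(cos(3t)·(-2,-1) + sin(3t)·(-1,0)), X_2 = e^(-2t)(sin(3t)·(-2,-1) - cos(3t)·(-1,0)).
General solution: c_1X_1 + c_2X_2.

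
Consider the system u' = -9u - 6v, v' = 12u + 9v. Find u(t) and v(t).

u(t) = C_1e^(-3t) + C_2e^(3t), v(t) = -C_1e^(-3t) - 2C_2e^(3t)

Coefficient matrix A = [[-9, -6], [12, 9]].
Characteristic polynomial det(A - λI) = λ^2 - 9 = 0.
Eigenvalues λ = -3, 3.
For λ=-3: (A-λI) row 1 is [-6, -6], so an eigenvector is (1, -1).
For λ=3: (A-λI) row 1 is [-12, -6], so an eigenvector is (1, -2).
General solution: C_1e^(-3t)(1,-1) + C_2e^(3t)(1,-2).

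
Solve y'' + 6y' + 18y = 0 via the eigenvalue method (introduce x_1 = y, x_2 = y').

Let x_1 = y, x_2 = y'. Then x_1' = x_2 and x_2' = -18x_1 - 6x_2.
A = [[0,1],[-18,-6]]; det(A-λI) = λ^2 + 6λ + 18.
Eigenvalues λ = -3 ± 3i.

y(t) = C_1e^(-3t)cos(3t) + C_2e^(-3t)sin(3t)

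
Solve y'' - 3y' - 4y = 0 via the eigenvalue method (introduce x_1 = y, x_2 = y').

Let x_1 = y, x_2 = y'. Then x_1' = x_2 and x_2' = 4x_1 + 3x_2.
A = [[0,1],[4,3]]; det(A-λI) = λ^2 - 3λ - 4.
Eigenvalues λ = -1, 4 with eigenvectors (1,-1), (1,4).

y(t) = c_1e^(-t) + c_2e^(4t)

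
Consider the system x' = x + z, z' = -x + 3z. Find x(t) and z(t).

x(t) = c_1e^(2t) + c_2te^(2t) - 3c_2e^(2t), z(t) = c_1e^(2t) + c_2te^(2t) - 2c_2e^(2t)

Coefficient matrix A = [[1, 1], [-1, 3]].
Characteristic polynomial det(A - λI) = λ^2 - 4λ + 4 = 0.
Single eigenvalue λ = 2 with algebraic multiplicity 2.
Eigenvector v = (1,1); generalized eigenvector w with (A-λI)w=v is (-3,-2).
General solution: e^(2t)[c_1·v + c_2·(t·v + w)].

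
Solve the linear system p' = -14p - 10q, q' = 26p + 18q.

Coefficient matrix A = [[-14, -10], [26, 18]].
Characteristic polynomial det(A - λI) = λ^2 - 4λ + 8 = 0.
Eigenvalues λ = 2 ± 2i (complex conjugate pair).
For λ=2+2i: an eigenvector is (-1,2) - i(-2,3) = (-1 + 2i, 2 - 3i).
A real fundamental pair from Re and Im of e^((2+2i)t)v: X_1 = e^(2t)(cos(2t)·(-1,2) + sin(2t)·(-2,3)), X_2 = e^(2t)(sin(2t)·(-1,2) - cos(2t)·(-2,3)).
General solution: c_1X_1 + c_2X_2.

p(t) = -2c_1e^(2t)sin(2t) - c_1e^(2t)cos(2t) - c_2e^(2t)sin(2t) + 2c_2e^(2t)cos(2t), q(t) = 3c_1e^(2t)sin(2t) + 2c_1e^(2t)cos(2t) + 2c_2e^(2t)sin(2t) - 3c_2e^(2t)cos(2t)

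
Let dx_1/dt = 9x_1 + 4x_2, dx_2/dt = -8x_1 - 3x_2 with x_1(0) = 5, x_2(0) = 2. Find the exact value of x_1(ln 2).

370

A = [[9,4],[-8,-3]]; eigenvalues λ = 1, 5.
Eigenvectors: (-1,2) for λ=1, (1,-1) for λ=5.
From the initial condition, c_1 = 7, c_2 = 12.
x_1(ln 2) = (7)(2^1)(-1) + (12)(2^5)(1) = 370.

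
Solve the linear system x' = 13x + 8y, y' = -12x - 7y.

x(t) = K_1e^(5t) - 2K_2e^(t), y(t) = -K_1e^(5t) + 3K_2e^(t)

Coefficient matrix A = [[13, 8], [-12, -7]].
Characteristic polynomial det(A - λI) = λ^2 - 6λ + 5 = 0.
Eigenvalues λ = 5, 1.
For λ=5: (A-λI) row 1 is [8, 8], so an eigenvector is (1, -1).
For λ=1: (A-λI) row 1 is [12, 8], so an eigenvector is (-2, 3).
General solution: K_1e^(5t)(1,-1) + K_2e^(t)(-2,3).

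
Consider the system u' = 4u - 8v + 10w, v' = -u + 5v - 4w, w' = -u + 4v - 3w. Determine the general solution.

Coefficient matrix A = [[4, -8, 10], [-1, 5, -4], [-1, 4, -3]].
det(A - λI) = 0 gives eigenvalues λ = 2, 3, 1.
For λ=2: eigenvector (-1,1,1).
For λ=3: eigenvector (-2,1,1).
For λ=1: eigenvector (-4,1,2).
General solution: K_1e^(2t)(-1,1,1) + K_2e^(3t)(-2,1,1) + K_3e^(t)(-4,1,2).

u(t) = -K_1e^(2t) - 2K_2e^(3t) - 4K_3e^(t), v(t) = K_1e^(2t) + K_2e^(3t) + K_3e^(t), w(t) = K_1e^(2t) + K_2e^(3t) + 2K_3e^(t)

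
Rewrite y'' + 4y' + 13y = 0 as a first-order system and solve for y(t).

Let x_1 = y, x_2 = y'. Then x_1' = x_2 and x_2' = -13x_1 - 4x_2.
A = [[0,1],[-13,-4]]; det(A-λI) = λ^2 + 4λ + 13.
Eigenvalues λ = -2 ± 3i.

y(t) = K_1e^(-2t)cos(3t) + K_2e^(-2t)sin(3t)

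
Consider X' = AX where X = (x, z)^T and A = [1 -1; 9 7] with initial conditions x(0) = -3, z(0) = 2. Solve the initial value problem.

Coefficient matrix A = [[1, -1], [9, 7]].
Characteristic polynomial det(A - λI) = λ^2 - 8λ + 16 = 0.
Single eigenvalue λ = 4 with algebraic multiplicity 2.
Eigenvector v = (1,-3); generalized eigenvector w with (A-λI)w=v is (0,-1).
General solution: e^(4t)[K_1·v + K_2·(t·v + w)].
Applying x(0)=-3, z(0)=2 gives K_1=-3, K_2=7.

x(t) = 7te^(4t) - 3e^(4t), z(t) = -21te^(4t) + 2e^(4t)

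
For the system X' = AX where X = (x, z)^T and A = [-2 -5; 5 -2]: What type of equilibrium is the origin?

stable spiral

A = [[-2,-5],[5,-2]]; det(A-λI) = λ^2 + 4λ + 29.
λ = -2 ± 5i: negative real part.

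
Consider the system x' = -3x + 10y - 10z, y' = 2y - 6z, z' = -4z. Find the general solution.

Coefficient matrix A = [[-3, 10, -10], [0, 2, -6], [0, 0, -4]].
det(A - λI) = 0 gives eigenvalues λ = 2, -3, -4.
For λ=2: eigenvector (2,1,0).
For λ=-3: eigenvector (1,0,0).
For λ=-4: eigenvector (0,1,1).
General solution: K_1e^(2t)(2,1,0) + K_2e^(-3t)(1,0,0) + K_3e^(-4t)(0,1,1).

x(t) = 2K_1e^(2t) + K_2e^(-3t), y(t) = K_1e^(2t) + K_3e^(-4t), z(t) = K_3e^(-4t)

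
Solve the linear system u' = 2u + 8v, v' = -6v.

Coefficient matrix A = [[2, 8], [0, -6]].
Characteristic polynomial det(A - λI) = λ^2 + 4λ - 12 = 0.
Eigenvalues λ = 2, -6.
For λ=2: (A-λI) row 1 is [0, 8], so an eigenvector is (1, 0).
For λ=-6: (A-λI) row 1 is [8, 8], so an eigenvector is (-1, 1).
General solution: K_1e^(2t)(1,0) + K_2e^(-6t)(-1,1).

u(t) = K_1e^(2t) - K_2e^(-6t), v(t) = K_2e^(-6t)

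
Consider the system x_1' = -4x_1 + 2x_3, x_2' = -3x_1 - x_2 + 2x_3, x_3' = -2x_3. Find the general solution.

x_1(t) = C_1e^(-4t) + C_2e^(-2t), x_2(t) = C_1e^(-4t) + C_2e^(-2t) + C_3e^(-t), x_3(t) = C_2e^(-2t)

Coefficient matrix A = [[-4, 0, 2], [-3, -1, 2], [0, 0, -2]].
det(A - λI) = 0 gives eigenvalues λ = -4, -2, -1.
For λ=-4: eigenvector (1,1,0).
For λ=-2: eigenvector (1,1,1).
For λ=-1: eigenvector (0,1,0).
General solution: C_1e^(-4t)(1,1,0) + C_2e^(-2t)(1,1,1) + C_3e^(-t)(0,1,0).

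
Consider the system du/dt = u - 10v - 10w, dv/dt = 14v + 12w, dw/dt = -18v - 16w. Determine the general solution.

u(t) = c_2e^(t) + 2c_3e^(-4t), v(t) = c_1e^(2t) - 2c_3e^(-4t), w(t) = -c_1e^(2t) + 3c_3e^(-4t)

Coefficient matrix A = [[1, -10, -10], [0, 14, 12], [0, -18, -16]].
det(A - λI) = 0 gives eigenvalues λ = 2, 1, -4.
For λ=2: eigenvector (0,1,-1).
For λ=1: eigenvector (1,0,0).
For λ=-4: eigenvector (2,-2,3).
General solution: c_1e^(2t)(0,1,-1) + c_2e^(t)(1,0,0) + c_3e^(-4t)(2,-2,3).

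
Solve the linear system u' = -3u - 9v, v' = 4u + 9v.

Coefficient matrix A = [[-3, -9], [4, 9]].
Characteristic polynomial det(A - λI) = λ^2 - 6λ + 9 = 0.
Single eigenvalue λ = 3 with algebraic multiplicity 2.
Eigenvector v = (3,-2); generalized eigenvector w with (A-λI)w=v is (-2,1).
General solution: e^(3t)[C_1·v + C_2·(t·v + w)].

u(t) = 3C_1e^(3t) + 3C_2te^(3t) - 2C_2e^(3t), v(t) = -2C_1e^(3t) - 2C_2te^(3t) + C_2e^(3t)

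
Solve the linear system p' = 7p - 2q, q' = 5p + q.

Coefficient matrix A = [[7, -2], [5, 1]].
Characteristic polynomial det(A - λI) = λ^2 - 8λ + 17 = 0.
Eigenvalues λ = 4 ± i (complex conjugate pair).
For λ=4+i: an eigenvector is (-1,-2) - i(1,1) = (-1 - i, -2 - i).
A real fundamental pair from Re and Im of e^((4+i)t)v: X_1 = e^(4t)(cos(t)·(-1,-2) + sin(t)·(1,1)), X_2 = e^(4t)(sin(t)·(-1,-2) - cos(t)·(1,1)).
General solution: C_1X_1 + C_2X_2.

p(t) = C_1e^(4t)sin(t) - C_1e^(4t)cos(t) - C_2e^(4t)sin(t) - C_2e^(4t)cos(t), q(t) = C_1e^(4t)sin(t) - 2C_1e^(4t)cos(t) - 2C_2e^(4t)sin(t) - C_2e^(4t)cos(t)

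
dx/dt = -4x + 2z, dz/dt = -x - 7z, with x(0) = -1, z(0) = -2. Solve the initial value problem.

Coefficient matrix A = [[-4, 2], [-1, -7]].
Characteristic polynomial det(A - λI) = λ^2 + 11λ + 30 = 0.
Eigenvalues λ = -6, -5.
For λ=-6: (A-λI) row 1 is [2, 2], so an eigenvector is (1, -1).
For λ=-5: (A-λI) row 1 is [1, 2], so an eigenvector is (-2, 1).
General solution: c_1e^(-6t)(1,-1) + c_2e^(-5t)(-2,1).
Applying x(0)=-1, z(0)=-2 gives c_1=5, c_2=3.

x(t) = -6e^(-5t) + 5e^(-6t), z(t) = 3e^(-5t) - 5e^(-6t)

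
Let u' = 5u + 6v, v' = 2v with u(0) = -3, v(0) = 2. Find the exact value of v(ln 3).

18

A = [[5,6],[0,2]]; eigenvalues λ = 5, 2.
Eigenvectors: (1,0) for λ=5, (2,-1) for λ=2.
From the initial condition, c_1 = 1, c_2 = -2.
v(ln 3) = (1)(3^5)(0) + (-2)(3^2)(-1) = 18.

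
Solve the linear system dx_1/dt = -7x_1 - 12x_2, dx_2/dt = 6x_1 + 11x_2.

Coefficient matrix A = [[-7, -12], [6, 11]].
Characteristic polynomial det(A - λI) = λ^2 - 4λ - 5 = 0.
Eigenvalues λ = 5, -1.
For λ=5: (A-λI) row 1 is [-12, -12], so an eigenvector is (-1, 1).
For λ=-1: (A-λI) row 1 is [-6, -12], so an eigenvector is (2, -1).
General solution: K_1e^(5t)(-1,1) + K_2e^(-t)(2,-1).

x_1(t) = -K_1e^(5t) + 2K_2e^(-t), x_2(t) = K_1e^(5t) - K_2e^(-t)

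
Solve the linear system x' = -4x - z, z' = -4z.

Coefficient matrix A = [[-4, -1], [0, -4]].
Characteristic polynomial det(A - λI) = λ^2 + 8λ + 16 = 0.
Single eigenvalue λ = -4 with algebraic multiplicity 2.
Eigenvector v = (1,0); generalized eigenvector w with (A-λI)w=v is (2,-1).
General solution: e^(-4t)[c_1·v + c_2·(t·v + w)].

x(t) = c_1e^(-4t) + c_2te^(-4t) + 2c_2e^(-4t), z(t) = -c_2e^(-4t)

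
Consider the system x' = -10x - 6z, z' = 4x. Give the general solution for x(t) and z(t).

Coefficient matrix A = [[-10, -6], [4, 0]].
Characteristic polynomial det(A - λI) = λ^2 + 10λ + 24 = 0.
Eigenvalues λ = -6, -4.
For λ=-6: (A-λI) row 1 is [-4, -6], so an eigenvector is (-3, 2).
For λ=-4: (A-λI) row 1 is [-6, -6], so an eigenvector is (-1, 1).
General solution: c_1e^(-6t)(-3,2) + c_2e^(-4t)(-1,1).

x(t) = -3c_1e^(-6t) - c_2e^(-4t), z(t) = 2c_1e^(-6t) + c_2e^(-4t)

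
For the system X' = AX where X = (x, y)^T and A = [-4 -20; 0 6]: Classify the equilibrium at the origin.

A = [[-4,-20],[0,6]]; det(A-λI) = λ^2 - 2λ - 24.
λ = -4, 6: opposite signs.

saddle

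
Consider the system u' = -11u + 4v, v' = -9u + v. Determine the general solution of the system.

u(t) = -2C_1e^(-5t) - 2C_2te^(-5t) + C_2e^(-5t), v(t) = -3C_1e^(-5t) - 3C_2te^(-5t) + C_2e^(-5t)

Coefficient matrix A = [[-11, 4], [-9, 1]].
Characteristic polynomial det(A - λI) = λ^2 + 10λ + 25 = 0.
Single eigenvalue λ = -5 with algebraic multiplicity 2.
Eigenvector v = (-2,-3); generalized eigenvector w with (A-λI)w=v is (1,1).
General solution: e^(-5t)[C_1·v + C_2·(t·v + w)].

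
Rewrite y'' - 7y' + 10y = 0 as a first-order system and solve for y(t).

y(t) = C_1e^(5t) + C_2e^(2t)

Let x_1 = y, x_2 = y'. Then x_1' = x_2 and x_2' = -10x_1 + 7x_2.
A = [[0,1],[-10,7]]; det(A-λI) = λ^2 - 7λ + 10.
Eigenvalues λ = 5, 2 with eigenvectors (1,5), (1,2).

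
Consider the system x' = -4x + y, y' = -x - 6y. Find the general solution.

x(t) = -C_1e^(-5t) - C_2te^(-5t) + 2C_2e^(-5t), y(t) = C_1e^(-5t) + C_2te^(-5t) - 3C_2e^(-5t)

Coefficient matrix A = [[-4, 1], [-1, -6]].
Characteristic polynomial det(A - λI) = λ^2 + 10λ + 25 = 0.
Single eigenvalue λ = -5 with algebraic multiplicity 2.
Eigenvector v = (-1,1); generalized eigenvector w with (A-λI)w=v is (2,-3).
General solution: e^(-5t)[C_1·v + C_2·(t·v + w)].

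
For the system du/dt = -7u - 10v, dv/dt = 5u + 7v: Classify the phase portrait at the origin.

center

A = [[-7,-10],[5,7]]; det(A-λI) = λ^2 + 1.
λ = 0 ± i: zero real part.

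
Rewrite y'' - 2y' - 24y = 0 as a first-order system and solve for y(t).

Let x_1 = y, x_2 = y'. Then x_1' = x_2 and x_2' = 24x_1 + 2x_2.
A = [[0,1],[24,2]]; det(A-λI) = λ^2 - 2λ - 24.
Eigenvalues λ = 6, -4 with eigenvectors (1,6), (1,-4).

y(t) = C_1e^(6t) + C_2e^(-4t)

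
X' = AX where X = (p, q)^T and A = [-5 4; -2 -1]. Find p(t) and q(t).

p(t) = c_1e^(-3t)sin(2t) - c_1e^(-3t)cos(2t) - c_2e^(-3t)sin(2t) - c_2e^(-3t)cos(2t), q(t) = c_1e^(-3t)sin(2t) - c_2e^(-3t)cos(2t)

Coefficient matrix A = [[-5, 4], [-2, -1]].
Characteristic polynomial det(A - λI) = λ^2 + 6λ + 13 = 0.
Eigenvalues λ = -3 ± 2i (complex conjugate pair).
For λ=-3+2i: an eigenvector is (-1,0) - i(1,1) = (-1 - i, 0 - i).
A real fundamental pair from Re and Im of e^((-3+2i)t)v: X_1 = e^(-3t)(cos(2t)·(-1,0) + sin(2t)·(1,1)), X_2 = e^(-3t)(sin(2t)·(-1,0) - cos(2t)·(1,1)).
General solution: c_1X_1 + c_2X_2.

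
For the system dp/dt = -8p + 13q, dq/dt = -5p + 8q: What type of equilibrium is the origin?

A = [[-8,13],[-5,8]]; det(A-λI) = λ^2 + 1.
λ = 0 ± i: zero real part.

center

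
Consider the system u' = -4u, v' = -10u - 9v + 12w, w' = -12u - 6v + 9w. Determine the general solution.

Coefficient matrix A = [[-4, 0, 0], [-10, -9, 12], [-12, -6, 9]].
det(A - λI) = 0 gives eigenvalues λ = -4, 3, -3.
For λ=-4: eigenvector (1,-2,0).
For λ=3: eigenvector (0,1,1).
For λ=-3: eigenvector (0,2,1).
General solution: K_1e^(-4t)(1,-2,0) + K_2e^(3t)(0,1,1) + K_3e^(-3t)(0,2,1).

u(t) = K_1e^(-4t), v(t) = -2K_1e^(-4t) + K_2e^(3t) + 2K_3e^(-3t), w(t) = K_2e^(3t) + K_3e^(-3t)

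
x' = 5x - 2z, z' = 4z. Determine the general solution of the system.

Coefficient matrix A = [[5, -2], [0, 4]].
Characteristic polynomial det(A - λI) = λ^2 - 9λ + 20 = 0.
Eigenvalues λ = 5, 4.
For λ=5: (A-λI) row 1 is [0, -2], so an eigenvector is (-1, 0).
For λ=4: (A-λI) row 1 is [1, -2], so an eigenvector is (-2, -1).
General solution: C_1e^(5t)(-1,0) + C_2e^(4t)(-2,-1).

x(t) = -C_1e^(5t) - 2C_2e^(4t), z(t) = -C_2e^(4t)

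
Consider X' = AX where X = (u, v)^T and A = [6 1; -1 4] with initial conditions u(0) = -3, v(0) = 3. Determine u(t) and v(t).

u(t) = -3e^(5t), v(t) = 3e^(5t)

Coefficient matrix A = [[6, 1], [-1, 4]].
Characteristic polynomial det(A - λI) = λ^2 - 10λ + 25 = 0.
Single eigenvalue λ = 5 with algebraic multiplicity 2.
Eigenvector v = (1,-1); generalized eigenvector w with (A-λI)w=v is (3,-2).
General solution: e^(5t)[C_1·v + C_2·(t·v + w)].
Applying u(0)=-3, v(0)=3 gives C_1=-3, C_2=0.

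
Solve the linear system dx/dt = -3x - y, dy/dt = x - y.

Coefficient matrix A = [[-3, -1], [1, -1]].
Characteristic polynomial det(A - λI) = λ^2 + 4λ + 4 = 0.
Single eigenvalue λ = -2 with algebraic multiplicity 2.
Eigenvector v = (-1,1); generalized eigenvector w with (A-λI)w=v is (-1,2).
General solution: e^(-2t)[C_1·v + C_2·(t·v + w)].

x(t) = -C_1e^(-2t) - C_2te^(-2t) - C_2e^(-2t), y(t) = C_1e^(-2t) + C_2te^(-2t) + 2C_2e^(-2t)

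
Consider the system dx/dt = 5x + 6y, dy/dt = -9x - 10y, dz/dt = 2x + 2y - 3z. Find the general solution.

x(t) = -2K_1e^(-4t) + K_2e^(-t), y(t) = 3K_1e^(-4t) - K_2e^(-t), z(t) = -2K_1e^(-4t) + K_3e^(-3t)

Coefficient matrix A = [[5, 6, 0], [-9, -10, 0], [2, 2, -3]].
det(A - λI) = 0 gives eigenvalues λ = -4, -1, -3.
For λ=-4: eigenvector (-2,3,-2).
For λ=-1: eigenvector (1,-1,0).
For λ=-3: eigenvector (0,0,1).
General solution: K_1e^(-4t)(-2,3,-2) + K_2e^(-t)(1,-1,0) + K_3e^(-3t)(0,0,1).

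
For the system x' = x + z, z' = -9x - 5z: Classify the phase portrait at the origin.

A = [[1,1],[-9,-5]]; det(A-λI) = λ^2 + 4λ + 4.
repeated λ = -2 with a single eigenvector.

stable improper node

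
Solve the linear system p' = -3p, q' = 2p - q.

p(t) = -K_2e^(-3t), q(t) = K_1e^(-t) + K_2e^(-3t)

Coefficient matrix A = [[-3, 0], [2, -1]].
Characteristic polynomial det(A - λI) = λ^2 + 4λ + 3 = 0.
Eigenvalues λ = -1, -3.
For λ=-1: (A-λI) row 1 is [-2, 0], so an eigenvector is (0, 1).
For λ=-3: (A-λI) row 2 is [2, 2], so an eigenvector is (-1, 1).
General solution: K_1e^(-t)(0,1) + K_2e^(-3t)(-1,1).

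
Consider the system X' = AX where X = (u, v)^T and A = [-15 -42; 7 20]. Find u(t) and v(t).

Coefficient matrix A = [[-15, -42], [7, 20]].
Characteristic polynomial det(A - λI) = λ^2 - 5λ - 6 = 0.
Eigenvalues λ = 6, -1.
For λ=6: (A-λI) row 1 is [-21, -42], so an eigenvector is (-2, 1).
For λ=-1: (A-λI) row 1 is [-14, -42], so an eigenvector is (-3, 1).
General solution: c_1e^(6t)(-2,1) + c_2e^(-t)(-3,1).

u(t) = -2c_1e^(6t) - 3c_2e^(-t), v(t) = c_1e^(6t) + c_2e^(-t)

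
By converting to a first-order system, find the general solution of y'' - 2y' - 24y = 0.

Let x_1 = y, x_2 = y'. Then x_1' = x_2 and x_2' = 24x_1 + 2x_2.
A = [[0,1],[24,2]]; det(A-λI) = λ^2 - 2λ - 24.
Eigenvalues λ = 6, -4 with eigenvectors (1,6), (1,-4).

y(t) = K_1e^(6t) + K_2e^(-4t)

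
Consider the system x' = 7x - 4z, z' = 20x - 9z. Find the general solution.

Coefficient matrix A = [[7, -4], [20, -9]].
Characteristic polynomial det(A - λI) = λ^2 + 2λ + 17 = 0.
Eigenvalues λ = -1 ± 4i (complex conjugate pair).
For λ=-1+4i: an eigenvector is (1,2) - i(0,1) = (1, 2 - i).
A real fundamental pair from Re and Im of e^((-1+4i)t)v: X_1 = e^(-t)(cos(4t)·(1,2) + sin(4t)·(0,1)), X_2 = e^(-t)(sin(4t)·(1,2) - cos(4t)·(0,1)).
General solution: K_1X_1 + K_2X_2.

x(t) = K_1e^(-t)cos(4t) + K_2e^(-t)sin(4t), z(t) = K_1e^(-t)sin(4t) + 2K_1e^(-t)cos(4t) + 2K_2e^(-t)sin(4t) - K_2e^(-t)cos(4t)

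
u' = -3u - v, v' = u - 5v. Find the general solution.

u(t) = C_1e^(-4t) + C_2te^(-4t) - 2C_2e^(-4t), v(t) = C_1e^(-4t) + C_2te^(-4t) - 3C_2e^(-4t)

Coefficient matrix A = [[-3, -1], [1, -5]].
Characteristic polynomial det(A - λI) = λ^2 + 8λ + 16 = 0.
Single eigenvalue λ = -4 with algebraic multiplicity 2.
Eigenvector v = (1,1); generalized eigenvector w with (A-λI)w=v is (-2,-3).
General solution: e^(-4t)[C_1·v + C_2·(t·v + w)].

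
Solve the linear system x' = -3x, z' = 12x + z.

x(t) = K_2e^(-3t), z(t) = K_1e^(t) - 3K_2e^(-3t)

Coefficient matrix A = [[-3, 0], [12, 1]].
Characteristic polynomial det(A - λI) = λ^2 + 2λ - 3 = 0.
Eigenvalues λ = 1, -3.
For λ=1: (A-λI) row 1 is [-4, 0], so an eigenvector is (0, 1).
For λ=-3: (A-λI) row 2 is [12, 4], so an eigenvector is (1, -3).
General solution: K_1e^(t)(0,1) + K_2e^(-3t)(1,-3).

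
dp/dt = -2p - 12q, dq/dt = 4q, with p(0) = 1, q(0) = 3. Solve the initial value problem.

Coefficient matrix A = [[-2, -12], [0, 4]].
Characteristic polynomial det(A - λI) = λ^2 - 2λ - 8 = 0.
Eigenvalues λ = 4, -2.
For λ=4: (A-λI) row 1 is [-6, -12], so an eigenvector is (-2, 1).
For λ=-2: (A-λI) row 1 is [0, -12], so an eigenvector is (-1, 0).
General solution: C_1e^(4t)(-2,1) + C_2e^(-2t)(-1,0).
Applying p(0)=1, q(0)=3 gives C_1=3, C_2=-7.

p(t) = -6e^(4t) + 7e^(-2t), q(t) = 3e^(4t)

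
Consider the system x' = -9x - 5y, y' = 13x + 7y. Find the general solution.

Coefficient matrix A = [[-9, -5], [13, 7]].
Characteristic polynomial det(A - λI) = λ^2 + 2λ + 2 = 0.
Eigenvalues λ = -1 ± i (complex conjugate pair).
For λ=-1+i: an eigenvector is (2,-3) - i(-1,2) = (2 + i, -3 - 2i).
A real fundamental pair from Re and Im of e^((-1+i)t)v: X_1 = e^(-t)(cos(t)·(2,-3) + sin(t)·(-1,2)), X_2 = e^(-t)(sin(t)·(2,-3) - cos(t)·(-1,2)).
General solution: c_1X_1 + c_2X_2.

x(t) = -c_1e^(-t)sin(t) + 2c_1e^(-t)cos(t) + 2c_2e^(-t)sin(t) + c_2e^(-t)cos(t), y(t) = 2c_1e^(-t)sin(t) - 3c_1e^(-t)cos(t) - 3c_2e^(-t)sin(t) - 2c_2e^(-t)cos(t)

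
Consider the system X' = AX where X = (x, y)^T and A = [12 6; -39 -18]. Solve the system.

x(t) = C_1e^(-3t)sin(3t) + C_1e^(-3t)cos(3t) + C_2e^(-3t)sin(3t) - C_2e^(-3t)cos(3t), y(t) = -3C_1e^(-3t)sin(3t) - 2C_1e^(-3t)cos(3t) - 2C_2e^(-3t)sin(3t) + 3C_2e^(-3t)cos(3t)

Coefficient matrix A = [[12, 6], [-39, -18]].
Characteristic polynomial det(A - λI) = λ^2 + 6λ + 18 = 0.
Eigenvalues λ = -3 ± 3i (complex conjugate pair).
For λ=-3+3i: an eigenvector is (1,-2) - i(1,-3) = (1 - i, -2 + 3i).
A real fundamental pair from Re and Im of e^((-3+3i)t)v: X_1 = e^(-3t)(cos(3t)·(1,-2) + sin(3t)·(1,-3)), X_2 = e^(-3t)(sin(3t)·(1,-2) - cos(3t)·(1,-3)).
General solution: C_1X_1 + C_2X_2.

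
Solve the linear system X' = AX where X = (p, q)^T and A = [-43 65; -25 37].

p(t) = 3c_1e^(-3t)sin(5t) - 2c_1e^(-3t)cos(5t) - 2c_2e^(-3t)sin(5t) - 3c_2e^(-3t)cos(5t), q(t) = 2c_1e^(-3t)sin(5t) - c_1e^(-3t)cos(5t) - c_2e^(-3t)sin(5t) - 2c_2e^(-3t)cos(5t)

Coefficient matrix A = [[-43, 65], [-25, 37]].
Characteristic polynomial det(A - λI) = λ^2 + 6λ + 34 = 0.
Eigenvalues λ = -3 ± 5i (complex conjugate pair).
For λ=-3+5i: an eigenvector is (-2,-1) - i(3,2) = (-2 - 3i, -1 - 2i).
A real fundamental pair from Re and Im of e^((-3+5i)t)v: X_1 = e^(-3t)(cos(5t)·(-2,-1) + sin(5t)·(3,2)), X_2 = e^(-3t)(sin(5t)·(-2,-1) - cos(5t)·(3,2)).
General solution: c_1X_1 + c_2X_2.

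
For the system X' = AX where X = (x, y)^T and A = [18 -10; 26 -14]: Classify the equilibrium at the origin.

A = [[18,-10],[26,-14]]; det(A-λI) = λ^2 - 4λ + 8.
λ = 2 ± 2i: positive real part.

unstable spiral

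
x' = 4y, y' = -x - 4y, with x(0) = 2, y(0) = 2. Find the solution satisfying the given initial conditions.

x(t) = 12te^(-2t) + 2e^(-2t), y(t) = -6te^(-2t) + 2e^(-2t)

Coefficient matrix A = [[0, 4], [-1, -4]].
Characteristic polynomial det(A - λI) = λ^2 + 4λ + 4 = 0.
Single eigenvalue λ = -2 with algebraic multiplicity 2.
Eigenvector v = (-2,1); generalized eigenvector w with (A-λI)w=v is (-3,1).
General solution: e^(-2t)[K_1·v + K_2·(t·v + w)].
Applying x(0)=2, y(0)=2 gives K_1=8, K_2=-6.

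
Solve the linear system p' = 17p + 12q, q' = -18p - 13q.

Coefficient matrix A = [[17, 12], [-18, -13]].
Characteristic polynomial det(A - λI) = λ^2 - 4λ - 5 = 0.
Eigenvalues λ = -1, 5.
For λ=-1: (A-λI) row 1 is [18, 12], so an eigenvector is (-2, 3).
For λ=5: (A-λI) row 1 is [12, 12], so an eigenvector is (1, -1).
General solution: K_1e^(-t)(-2,3) + K_2e^(5t)(1,-1).

p(t) = -2K_1e^(-t) + K_2e^(5t), q(t) = 3K_1e^(-t) - K_2e^(5t)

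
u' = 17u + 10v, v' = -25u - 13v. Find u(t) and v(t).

Coefficient matrix A = [[17, 10], [-25, -13]].
Characteristic polynomial det(A - λI) = λ^2 - 4λ + 29 = 0.
Eigenvalues λ = 2 ± 5i (complex conjugate pair).
For λ=2+5i: an eigenvector is (-1,2) - i(1,-1) = (-1 - i, 2 + i).
A real fundamental pair from Re and Im of e^((2+5i)t)v: X_1 = e^(2t)(cos(5t)·(-1,2) + sin(5t)·(1,-1)), X_2 = e^(2t)(sin(5t)·(-1,2) - cos(5t)·(1,-1)).
General solution: K_1X_1 + K_2X_2.

u(t) = K_1e^(2t)sin(5t) - K_1e^(2t)cos(5t) - K_2e^(2t)sin(5t) - K_2e^(2t)cos(5t), v(t) = -K_1e^(2t)sin(5t) + 2K_1e^(2t)cos(5t) + 2K_2e^(2t)sin(5t) + K_2e^(2t)cos(5t)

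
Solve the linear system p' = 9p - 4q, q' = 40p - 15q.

Coefficient matrix A = [[9, -4], [40, -15]].
Characteristic polynomial det(A - λI) = λ^2 + 6λ + 25 = 0.
Eigenvalues λ = -3 ± 4i (complex conjugate pair).
For λ=-3+4i: an eigenvector is (1,3) - i(0,1) = (1, 3 - i).
A real fundamental pair from Re and Im of e^((-3+4i)t)v: X_1 = e^(-3t)(cos(4t)·(1,3) + sin(4t)·(0,1)), X_2 = e^(-3t)(sin(4t)·(1,3) - cos(4t)·(0,1)).
General solution: c_1X_1 + c_2X_2.

p(t) = c_1e^(-3t)cos(4t) + c_2e^(-3t)sin(4t), q(t) = c_1e^(-3t)sin(4t) + 3c_1e^(-3t)cos(4t) + 3c_2e^(-3t)sin(4t) - c_2e^(-3t)cos(4t)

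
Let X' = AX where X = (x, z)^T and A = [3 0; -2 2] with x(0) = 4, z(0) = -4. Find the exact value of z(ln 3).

-180

A = [[3,0],[-2,2]]; eigenvalues λ = 3, 2.
Eigenvectors: (1,-2) for λ=3, (0,-1) for λ=2.
From the initial condition, c_1 = 4, c_2 = -4.
z(ln 3) = (4)(3^3)(-2) + (-4)(3^2)(-1) = -180.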